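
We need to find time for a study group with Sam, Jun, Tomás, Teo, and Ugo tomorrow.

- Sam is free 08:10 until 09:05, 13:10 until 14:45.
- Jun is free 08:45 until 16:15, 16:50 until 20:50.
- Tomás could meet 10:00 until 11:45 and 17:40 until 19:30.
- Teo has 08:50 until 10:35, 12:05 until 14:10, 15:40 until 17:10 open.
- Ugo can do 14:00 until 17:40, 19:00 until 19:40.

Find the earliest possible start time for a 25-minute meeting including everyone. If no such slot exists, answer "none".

Sam ∩ Jun: 08:45-09:05, 13:10-14:45.
Sam ∩ Jun ∩ Tomás: ∅.
Sam ∩ Jun ∩ Tomás ∩ Teo: ∅.
Sam ∩ Jun ∩ Tomás ∩ Teo ∩ Ugo: ∅.
There is no time when everyone is free.
No common window is at least 25 minutes long.

none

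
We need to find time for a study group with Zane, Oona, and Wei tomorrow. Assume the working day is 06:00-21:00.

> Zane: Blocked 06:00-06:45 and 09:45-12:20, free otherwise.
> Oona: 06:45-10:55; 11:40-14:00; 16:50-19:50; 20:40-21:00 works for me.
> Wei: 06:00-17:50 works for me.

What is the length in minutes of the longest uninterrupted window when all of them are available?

180

Zane free: 06:45-09:45, 12:20-21:00 (invert busy blocks within the working day).
Oona free: 06:45-10:55, 11:40-14:00, 16:50-19:50, 20:40-21:00.
Wei free: 06:00-17:50.
Zane ∩ Oona: 06:45-09:45, 12:20-14:00, 16:50-19:50, 20:40-21:00.
Zane ∩ Oona ∩ Wei: 06:45-09:45, 12:20-14:00, 16:50-17:50.
The longest is 06:45-09:45 at 180 minutes.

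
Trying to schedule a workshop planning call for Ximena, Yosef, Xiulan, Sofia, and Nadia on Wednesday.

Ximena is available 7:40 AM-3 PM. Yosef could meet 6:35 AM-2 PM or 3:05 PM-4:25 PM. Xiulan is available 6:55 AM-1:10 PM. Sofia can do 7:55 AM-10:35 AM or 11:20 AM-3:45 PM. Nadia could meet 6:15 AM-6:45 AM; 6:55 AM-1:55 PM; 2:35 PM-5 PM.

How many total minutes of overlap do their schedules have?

Ximena ∩ Yosef: 07:40-14:00.
Ximena ∩ Yosef ∩ Xiulan: 07:40-13:10.
Ximena ∩ Yosef ∩ Xiulan ∩ Sofia: 07:55-10:35, 11:20-13:10.
Ximena ∩ Yosef ∩ Xiulan ∩ Sofia ∩ Nadia: 07:55-10:35, 11:20-13:10.
Summing the common windows: 160 + 110 = 270 minutes.

270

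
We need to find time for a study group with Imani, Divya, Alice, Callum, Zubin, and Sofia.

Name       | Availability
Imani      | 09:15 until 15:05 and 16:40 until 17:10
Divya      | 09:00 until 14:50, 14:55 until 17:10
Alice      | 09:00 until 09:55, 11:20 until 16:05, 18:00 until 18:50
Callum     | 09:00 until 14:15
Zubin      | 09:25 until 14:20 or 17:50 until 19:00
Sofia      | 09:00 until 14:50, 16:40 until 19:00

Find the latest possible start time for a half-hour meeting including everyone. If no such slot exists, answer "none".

Imani ∩ Divya: 09:15-14:50, 14:55-15:05, 16:40-17:10.
Imani ∩ Divya ∩ Alice: 09:15-09:55, 11:20-14:50, 14:55-15:05.
Imani ∩ Divya ∩ Alice ∩ Callum: 09:15-09:55, 11:20-14:15.
Imani ∩ Divya ∩ Alice ∩ Callum ∩ Zubin: 09:25-09:55, 11:20-14:15.
Imani ∩ Divya ∩ Alice ∩ Callum ∩ Zubin ∩ Sofia: 09:25-09:55, 11:20-14:15.
The last common window of at least 30 minutes is 11:20-14:15; a 30-minute meeting can start as late as 13:45 and still end by 14:15.

13:45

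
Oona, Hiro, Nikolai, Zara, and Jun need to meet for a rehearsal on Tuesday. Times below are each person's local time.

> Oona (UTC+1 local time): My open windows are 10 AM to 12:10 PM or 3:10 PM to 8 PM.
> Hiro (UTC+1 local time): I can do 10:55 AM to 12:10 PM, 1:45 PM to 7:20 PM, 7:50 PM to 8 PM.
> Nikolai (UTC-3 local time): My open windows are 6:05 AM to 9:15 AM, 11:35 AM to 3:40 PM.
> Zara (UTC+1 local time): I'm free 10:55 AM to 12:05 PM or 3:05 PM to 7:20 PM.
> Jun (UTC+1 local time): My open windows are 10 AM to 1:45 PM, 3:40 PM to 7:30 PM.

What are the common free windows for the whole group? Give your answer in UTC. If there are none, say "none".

Oona in UTC: 09:00-11:10, 14:10-19:00 (subtract 1h to convert from UTC+1).
Hiro in UTC: 09:55-11:10, 12:45-18:20, 18:50-19:00 (subtract 1h to convert from UTC+1).
Nikolai in UTC: 09:05-12:15, 14:35-18:40 (add 3h to convert from UTC-3).
Zara in UTC: 09:55-11:05, 14:05-18:20 (subtract 1h to convert from UTC+1).
Jun in UTC: 09:00-12:45, 14:40-18:30 (subtract 1h to convert from UTC+1).
Oona ∩ Hiro: 09:55-11:10, 14:10-18:20, 18:50-19:00.
Oona ∩ Hiro ∩ Nikolai: 09:55-11:10, 14:35-18:20.
Oona ∩ Hiro ∩ Nikolai ∩ Zara: 09:55-11:05, 14:35-18:20.
Oona ∩ Hiro ∩ Nikolai ∩ Zara ∩ Jun: 09:55-11:05, 14:40-18:20.
Those are the intersection windows.

09:55-11:05, 14:40-18:20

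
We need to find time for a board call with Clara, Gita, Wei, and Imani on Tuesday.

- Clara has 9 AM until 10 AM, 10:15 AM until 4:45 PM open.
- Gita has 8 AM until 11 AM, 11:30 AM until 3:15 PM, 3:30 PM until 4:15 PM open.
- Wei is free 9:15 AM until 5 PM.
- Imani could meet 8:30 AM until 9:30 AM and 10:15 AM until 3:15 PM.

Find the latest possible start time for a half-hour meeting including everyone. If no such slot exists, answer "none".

14:45

Clara ∩ Gita: 09:00-10:00, 10:15-11:00, 11:30-15:15, 15:30-16:15.
Clara ∩ Gita ∩ Wei: 09:15-10:00, 10:15-11:00, 11:30-15:15, 15:30-16:15.
Clara ∩ Gita ∩ Wei ∩ Imani: 09:15-09:30, 10:15-11:00, 11:30-15:15.
The last common window of at least 30 minutes is 11:30-15:15; a 30-minute meeting can start as late as 14:45 and still end by 15:15.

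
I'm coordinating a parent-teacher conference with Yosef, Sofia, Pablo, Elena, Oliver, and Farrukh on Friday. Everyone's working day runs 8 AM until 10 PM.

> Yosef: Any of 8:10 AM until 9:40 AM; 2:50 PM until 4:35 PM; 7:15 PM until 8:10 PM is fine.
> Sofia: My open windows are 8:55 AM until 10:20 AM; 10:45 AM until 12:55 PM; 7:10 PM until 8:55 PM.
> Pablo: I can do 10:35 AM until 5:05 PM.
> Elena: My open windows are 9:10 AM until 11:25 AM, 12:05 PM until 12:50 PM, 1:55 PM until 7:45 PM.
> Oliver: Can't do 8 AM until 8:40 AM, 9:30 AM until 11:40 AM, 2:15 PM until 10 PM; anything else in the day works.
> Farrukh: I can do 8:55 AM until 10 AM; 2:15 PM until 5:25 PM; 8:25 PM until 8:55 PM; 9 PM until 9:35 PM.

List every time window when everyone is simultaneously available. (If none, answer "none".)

Yosef free: 08:10-09:40, 14:50-16:35, 19:15-20:10.
Sofia free: 08:55-10:20, 10:45-12:55, 19:10-20:55.
Pablo free: 10:35-17:05.
Elena free: 09:10-11:25, 12:05-12:50, 13:55-19:45.
Oliver free: 08:40-09:30, 11:40-14:15 (invert busy blocks within the working day).
Farrukh free: 08:55-10:00, 14:15-17:25, 20:25-20:55, 21:00-21:35.
Yosef ∩ Sofia: 08:55-09:40, 19:15-20:10.
Yosef ∩ Sofia ∩ Pablo: ∅.
Yosef ∩ Sofia ∩ Pablo ∩ Elena: ∅.
Yosef ∩ Sofia ∩ Pablo ∩ Elena ∩ Oliver: ∅.
Yosef ∩ Sofia ∩ Pablo ∩ Elena ∩ Oliver ∩ Farrukh: ∅.
There is no time when everyone is free.

none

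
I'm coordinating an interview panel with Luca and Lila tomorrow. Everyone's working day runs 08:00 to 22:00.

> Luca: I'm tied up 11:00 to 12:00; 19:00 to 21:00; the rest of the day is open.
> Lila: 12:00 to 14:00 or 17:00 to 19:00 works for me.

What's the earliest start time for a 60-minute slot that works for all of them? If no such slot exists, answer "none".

12:00

Luca free: 08:00-11:00, 12:00-19:00, 21:00-22:00 (invert busy blocks within the working day).
Lila free: 12:00-14:00, 17:00-19:00.
Luca ∩ Lila: 12:00-14:00, 17:00-19:00.
The first common window of at least 60 minutes is 12:00-14:00, so the earliest start is 12:00.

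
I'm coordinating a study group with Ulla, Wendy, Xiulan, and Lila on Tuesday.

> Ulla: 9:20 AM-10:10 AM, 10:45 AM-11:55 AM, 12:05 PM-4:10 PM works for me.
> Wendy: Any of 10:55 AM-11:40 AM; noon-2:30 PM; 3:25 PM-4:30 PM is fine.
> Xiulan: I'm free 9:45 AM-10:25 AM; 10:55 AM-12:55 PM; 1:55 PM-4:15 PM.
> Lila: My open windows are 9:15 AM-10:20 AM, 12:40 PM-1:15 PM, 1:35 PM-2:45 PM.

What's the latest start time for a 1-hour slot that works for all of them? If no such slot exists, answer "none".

none

Ulla ∩ Wendy: 10:55-11:40, 12:05-14:30, 15:25-16:10.
Ulla ∩ Wendy ∩ Xiulan: 10:55-11:40, 12:05-12:55, 13:55-14:30, 15:25-16:10.
Ulla ∩ Wendy ∩ Xiulan ∩ Lila: 12:40-12:55, 13:55-14:30.
No common window is at least 60 minutes long.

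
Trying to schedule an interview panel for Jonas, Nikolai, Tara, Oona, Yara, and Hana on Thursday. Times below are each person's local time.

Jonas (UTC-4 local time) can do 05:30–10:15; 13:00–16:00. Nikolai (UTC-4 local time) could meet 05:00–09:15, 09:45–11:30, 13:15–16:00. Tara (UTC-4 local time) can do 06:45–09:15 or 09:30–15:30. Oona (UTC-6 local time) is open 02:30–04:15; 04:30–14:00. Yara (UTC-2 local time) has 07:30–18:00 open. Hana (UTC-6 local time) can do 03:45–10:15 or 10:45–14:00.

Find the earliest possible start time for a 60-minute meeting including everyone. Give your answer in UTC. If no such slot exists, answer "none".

Jonas in UTC: 09:30-14:15, 17:00-20:00 (add 4h to convert from UTC-4).
Nikolai in UTC: 09:00-13:15, 13:45-15:30, 17:15-20:00 (add 4h to convert from UTC-4).
Tara in UTC: 10:45-13:15, 13:30-19:30 (add 4h to convert from UTC-4).
Oona in UTC: 08:30-10:15, 10:30-20:00 (add 6h to convert from UTC-6).
Yara in UTC: 09:30-20:00 (add 2h to convert from UTC-2).
Hana in UTC: 09:45-16:15, 16:45-20:00 (add 6h to convert from UTC-6).
Jonas ∩ Nikolai: 09:30-13:15, 13:45-14:15, 17:15-20:00.
Jonas ∩ Nikolai ∩ Tara: 10:45-13:15, 13:45-14:15, 17:15-19:30.
Jonas ∩ Nikolai ∩ Tara ∩ Oona: 10:45-13:15, 13:45-14:15, 17:15-19:30.
Jonas ∩ Nikolai ∩ Tara ∩ Oona ∩ Yara: 10:45-13:15, 13:45-14:15, 17:15-19:30.
Jonas ∩ Nikolai ∩ Tara ∩ Oona ∩ Yara ∩ Hana: 10:45-13:15, 13:45-14:15, 17:15-19:30.
The first common window of at least 60 minutes is 10:45-13:15, so the earliest start is 10:45.

10:45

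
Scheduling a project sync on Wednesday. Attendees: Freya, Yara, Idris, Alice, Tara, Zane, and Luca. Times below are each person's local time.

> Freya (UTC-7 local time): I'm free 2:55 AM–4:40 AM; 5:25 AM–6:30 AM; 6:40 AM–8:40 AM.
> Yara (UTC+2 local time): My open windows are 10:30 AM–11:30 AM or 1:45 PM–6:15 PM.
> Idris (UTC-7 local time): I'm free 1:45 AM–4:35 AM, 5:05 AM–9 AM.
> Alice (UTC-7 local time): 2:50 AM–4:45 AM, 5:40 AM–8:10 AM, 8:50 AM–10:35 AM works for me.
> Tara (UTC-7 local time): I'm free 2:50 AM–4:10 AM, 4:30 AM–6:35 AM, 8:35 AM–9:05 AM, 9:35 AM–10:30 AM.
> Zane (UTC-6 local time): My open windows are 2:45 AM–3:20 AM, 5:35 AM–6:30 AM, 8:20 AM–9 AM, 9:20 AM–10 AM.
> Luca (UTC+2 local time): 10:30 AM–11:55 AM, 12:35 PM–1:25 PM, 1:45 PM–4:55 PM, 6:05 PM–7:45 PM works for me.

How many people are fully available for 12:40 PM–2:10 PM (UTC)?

Freya in UTC: 09:55-11:40, 12:25-13:30, 13:40-15:40 (add 7h to convert from UTC-7).
Yara in UTC: 08:30-09:30, 11:45-16:15 (subtract 2h to convert from UTC+2).
Idris in UTC: 08:45-11:35, 12:05-16:00 (add 7h to convert from UTC-7).
Alice in UTC: 09:50-11:45, 12:40-15:10, 15:50-17:35 (add 7h to convert from UTC-7).
Tara in UTC: 09:50-11:10, 11:30-13:35, 15:35-16:05, 16:35-17:30 (add 7h to convert from UTC-7).
Zane in UTC: 08:45-09:20, 11:35-12:30, 14:20-15:00, 15:20-16:00 (add 6h to convert from UTC-6).
Luca in UTC: 08:30-09:55, 10:35-11:25, 11:45-14:55, 16:05-17:45 (subtract 2h to convert from UTC+2).
Yara, Idris, Alice, and Luca can make the full 12:40-14:10 slot — that's 4.

4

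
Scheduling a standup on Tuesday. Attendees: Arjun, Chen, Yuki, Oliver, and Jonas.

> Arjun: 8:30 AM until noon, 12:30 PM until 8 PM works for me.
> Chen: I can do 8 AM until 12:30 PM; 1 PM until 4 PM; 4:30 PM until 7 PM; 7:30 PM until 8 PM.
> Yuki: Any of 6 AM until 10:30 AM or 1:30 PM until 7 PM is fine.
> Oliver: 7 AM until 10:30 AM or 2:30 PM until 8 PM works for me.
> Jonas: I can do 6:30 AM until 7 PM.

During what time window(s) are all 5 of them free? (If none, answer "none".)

08:30-10:30, 14:30-16:00, 16:30-19:00

Arjun ∩ Chen: 08:30-12:00, 13:00-16:00, 16:30-19:00, 19:30-20:00.
Arjun ∩ Chen ∩ Yuki: 08:30-10:30, 13:30-16:00, 16:30-19:00.
Arjun ∩ Chen ∩ Yuki ∩ Oliver: 08:30-10:30, 14:30-16:00, 16:30-19:00.
Arjun ∩ Chen ∩ Yuki ∩ Oliver ∩ Jonas: 08:30-10:30, 14:30-16:00, 16:30-19:00.
Those are the intersection windows.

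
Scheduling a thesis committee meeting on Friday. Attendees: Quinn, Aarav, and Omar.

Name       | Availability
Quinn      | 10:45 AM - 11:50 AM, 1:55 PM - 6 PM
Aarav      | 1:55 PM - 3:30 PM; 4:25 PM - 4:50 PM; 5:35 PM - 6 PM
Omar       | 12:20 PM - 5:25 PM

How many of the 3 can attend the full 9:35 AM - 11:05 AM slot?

0

nobody can make the full 09:35-11:05 slot — that's 0.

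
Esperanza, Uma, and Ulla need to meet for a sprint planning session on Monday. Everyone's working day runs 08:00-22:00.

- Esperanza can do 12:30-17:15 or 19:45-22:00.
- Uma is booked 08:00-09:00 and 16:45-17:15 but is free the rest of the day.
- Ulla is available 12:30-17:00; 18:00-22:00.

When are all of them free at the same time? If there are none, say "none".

12:30-16:45, 19:45-22:00

Esperanza free: 12:30-17:15, 19:45-22:00.
Uma free: 09:00-16:45, 17:15-22:00 (invert busy blocks within the working day).
Ulla free: 12:30-17:00, 18:00-22:00.
Esperanza ∩ Uma: 12:30-16:45, 19:45-22:00.
Esperanza ∩ Uma ∩ Ulla: 12:30-16:45, 19:45-22:00.
Those are the intersection windows.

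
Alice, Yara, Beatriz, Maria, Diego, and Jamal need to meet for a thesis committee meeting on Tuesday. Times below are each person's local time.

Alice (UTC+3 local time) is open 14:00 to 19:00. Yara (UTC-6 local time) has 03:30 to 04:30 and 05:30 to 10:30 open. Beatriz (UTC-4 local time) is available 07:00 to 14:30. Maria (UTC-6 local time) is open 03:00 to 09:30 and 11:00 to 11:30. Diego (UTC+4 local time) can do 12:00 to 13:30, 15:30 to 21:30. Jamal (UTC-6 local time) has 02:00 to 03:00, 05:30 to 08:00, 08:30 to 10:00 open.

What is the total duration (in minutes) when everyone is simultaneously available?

Alice in UTC: 11:00-16:00 (subtract 3h to convert from UTC+3).
Yara in UTC: 09:30-10:30, 11:30-16:30 (add 6h to convert from UTC-6).
Beatriz in UTC: 11:00-18:30 (add 4h to convert from UTC-4).
Maria in UTC: 09:00-15:30, 17:00-17:30 (add 6h to convert from UTC-6).
Diego in UTC: 08:00-09:30, 11:30-17:30 (subtract 4h to convert from UTC+4).
Jamal in UTC: 08:00-09:00, 11:30-14:00, 14:30-16:00 (add 6h to convert from UTC-6).
Alice ∩ Yara: 11:30-16:00.
Alice ∩ Yara ∩ Beatriz: 11:30-16:00.
Alice ∩ Yara ∩ Beatriz ∩ Maria: 11:30-15:30.
Alice ∩ Yara ∩ Beatriz ∩ Maria ∩ Diego: 11:30-15:30.
Alice ∩ Yara ∩ Beatriz ∩ Maria ∩ Diego ∩ Jamal: 11:30-14:00, 14:30-15:30.
Summing the common windows: 150 + 60 = 210 minutes.

210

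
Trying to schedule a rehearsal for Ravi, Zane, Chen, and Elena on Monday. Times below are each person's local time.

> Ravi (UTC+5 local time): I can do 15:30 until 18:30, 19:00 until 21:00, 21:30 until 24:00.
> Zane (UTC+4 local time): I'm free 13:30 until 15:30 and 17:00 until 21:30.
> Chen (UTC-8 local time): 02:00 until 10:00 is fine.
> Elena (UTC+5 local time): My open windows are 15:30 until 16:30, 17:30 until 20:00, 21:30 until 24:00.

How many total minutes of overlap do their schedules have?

Ravi in UTC: 10:30-13:30, 14:00-16:00, 16:30-19:00 (subtract 5h to convert from UTC+5).
Zane in UTC: 09:30-11:30, 13:00-17:30 (subtract 4h to convert from UTC+4).
Chen in UTC: 10:00-18:00 (add 8h to convert from UTC-8).
Elena in UTC: 10:30-11:30, 12:30-15:00, 16:30-19:00 (subtract 5h to convert from UTC+5).
Ravi ∩ Zane: 10:30-11:30, 13:00-13:30, 14:00-16:00, 16:30-17:30.
Ravi ∩ Zane ∩ Chen: 10:30-11:30, 13:00-13:30, 14:00-16:00, 16:30-17:30.
Ravi ∩ Zane ∩ Chen ∩ Elena: 10:30-11:30, 13:00-13:30, 14:00-15:00, 16:30-17:30.
Summing the common windows: 60 + 30 + 60 + 60 = 210 minutes.

210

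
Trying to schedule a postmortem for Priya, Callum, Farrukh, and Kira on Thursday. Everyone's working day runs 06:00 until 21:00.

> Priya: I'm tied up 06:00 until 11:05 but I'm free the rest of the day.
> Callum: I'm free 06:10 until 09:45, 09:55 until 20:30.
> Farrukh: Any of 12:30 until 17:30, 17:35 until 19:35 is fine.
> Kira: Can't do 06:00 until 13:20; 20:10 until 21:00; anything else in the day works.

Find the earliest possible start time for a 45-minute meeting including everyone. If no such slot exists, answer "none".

13:20

Priya free: 11:05-21:00 (invert busy blocks within the working day).
Callum free: 06:10-09:45, 09:55-20:30.
Farrukh free: 12:30-17:30, 17:35-19:35.
Kira free: 13:20-20:10 (invert busy blocks within the working day).
Priya ∩ Callum: 11:05-20:30.
Priya ∩ Callum ∩ Farrukh: 12:30-17:30, 17:35-19:35.
Priya ∩ Callum ∩ Farrukh ∩ Kira: 13:20-17:30, 17:35-19:35.
The first common window of at least 45 minutes is 13:20-17:30, so the earliest start is 13:20.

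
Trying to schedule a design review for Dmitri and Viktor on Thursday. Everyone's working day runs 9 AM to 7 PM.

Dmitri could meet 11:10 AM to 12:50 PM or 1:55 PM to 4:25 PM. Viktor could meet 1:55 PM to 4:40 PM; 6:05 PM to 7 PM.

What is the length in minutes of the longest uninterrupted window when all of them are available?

150

Dmitri ∩ Viktor: 13:55-16:25.
Those are the intersection windows.
The longest is 13:55-16:25 at 150 minutes.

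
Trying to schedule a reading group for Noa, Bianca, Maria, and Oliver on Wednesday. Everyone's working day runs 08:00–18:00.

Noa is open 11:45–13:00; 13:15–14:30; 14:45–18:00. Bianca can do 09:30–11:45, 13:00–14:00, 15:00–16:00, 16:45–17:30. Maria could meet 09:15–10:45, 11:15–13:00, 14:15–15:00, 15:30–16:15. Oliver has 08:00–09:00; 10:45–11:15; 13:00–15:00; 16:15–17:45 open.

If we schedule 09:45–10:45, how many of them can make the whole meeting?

Bianca and Maria can make the full 09:45-10:45 slot — that's 2.

2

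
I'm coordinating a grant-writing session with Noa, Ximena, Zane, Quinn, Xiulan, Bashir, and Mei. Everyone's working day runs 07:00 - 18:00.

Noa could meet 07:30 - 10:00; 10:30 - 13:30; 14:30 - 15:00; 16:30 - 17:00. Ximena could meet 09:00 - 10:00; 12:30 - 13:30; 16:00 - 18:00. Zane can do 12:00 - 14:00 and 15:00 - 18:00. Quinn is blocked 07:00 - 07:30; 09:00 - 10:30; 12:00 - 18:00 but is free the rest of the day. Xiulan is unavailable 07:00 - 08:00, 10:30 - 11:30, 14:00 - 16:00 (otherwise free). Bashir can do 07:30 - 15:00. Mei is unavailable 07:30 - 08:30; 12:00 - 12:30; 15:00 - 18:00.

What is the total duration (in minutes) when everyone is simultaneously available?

0

Noa free: 07:30-10:00, 10:30-13:30, 14:30-15:00, 16:30-17:00.
Ximena free: 09:00-10:00, 12:30-13:30, 16:00-18:00.
Zane free: 12:00-14:00, 15:00-18:00.
Quinn free: 07:30-09:00, 10:30-12:00 (invert busy blocks within the working day).
Xiulan free: 08:00-10:30, 11:30-14:00, 16:00-18:00 (invert busy blocks within the working day).
Bashir free: 07:30-15:00.
Mei free: 07:00-07:30, 08:30-12:00, 12:30-15:00 (invert busy blocks within the working day).
Noa ∩ Ximena: 09:00-10:00, 12:30-13:30, 16:30-17:00.
Noa ∩ Ximena ∩ Zane: 12:30-13:30, 16:30-17:00.
Noa ∩ Ximena ∩ Zane ∩ Quinn: ∅.
Noa ∩ Ximena ∩ Zane ∩ Quinn ∩ Xiulan: ∅.
Noa ∩ Ximena ∩ Zane ∩ Quinn ∩ Xiulan ∩ Bashir: ∅.
Noa ∩ Ximena ∩ Zane ∩ Quinn ∩ Xiulan ∩ Bashir ∩ Mei: ∅.
There is no time when everyone is free.
There is no common window, so the total is 0 minutes.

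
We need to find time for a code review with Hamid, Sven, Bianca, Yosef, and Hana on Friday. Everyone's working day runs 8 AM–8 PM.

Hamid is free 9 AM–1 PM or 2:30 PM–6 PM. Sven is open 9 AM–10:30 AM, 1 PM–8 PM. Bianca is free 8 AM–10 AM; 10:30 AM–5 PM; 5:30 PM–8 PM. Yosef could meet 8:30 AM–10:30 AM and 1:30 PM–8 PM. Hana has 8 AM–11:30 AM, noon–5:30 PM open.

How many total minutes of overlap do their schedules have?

210

Hamid ∩ Sven: 09:00-10:30, 14:30-18:00.
Hamid ∩ Sven ∩ Bianca: 09:00-10:00, 14:30-17:00, 17:30-18:00.
Hamid ∩ Sven ∩ Bianca ∩ Yosef: 09:00-10:00, 14:30-17:00, 17:30-18:00.
Hamid ∩ Sven ∩ Bianca ∩ Yosef ∩ Hana: 09:00-10:00, 14:30-17:00.
Those are the intersection windows.
Summing the common windows: 60 + 150 = 210 minutes.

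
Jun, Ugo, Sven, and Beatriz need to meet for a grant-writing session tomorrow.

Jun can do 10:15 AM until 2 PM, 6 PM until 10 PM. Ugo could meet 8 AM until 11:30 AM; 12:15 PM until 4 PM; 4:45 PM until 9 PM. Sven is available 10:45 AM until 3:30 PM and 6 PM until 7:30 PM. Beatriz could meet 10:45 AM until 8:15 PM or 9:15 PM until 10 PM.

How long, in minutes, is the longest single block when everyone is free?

Jun ∩ Ugo: 10:15-11:30, 12:15-14:00, 18:00-21:00.
Jun ∩ Ugo ∩ Sven: 10:45-11:30, 12:15-14:00, 18:00-19:30.
Jun ∩ Ugo ∩ Sven ∩ Beatriz: 10:45-11:30, 12:15-14:00, 18:00-19:30.
The longest is 12:15-14:00 at 105 minutes.

105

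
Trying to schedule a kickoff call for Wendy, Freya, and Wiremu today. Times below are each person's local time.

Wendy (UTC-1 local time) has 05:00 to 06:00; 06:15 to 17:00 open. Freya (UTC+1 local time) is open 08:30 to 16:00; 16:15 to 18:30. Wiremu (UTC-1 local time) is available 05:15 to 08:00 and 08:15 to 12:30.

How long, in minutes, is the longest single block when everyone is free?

Wendy in UTC: 06:00-07:00, 07:15-18:00 (add 1h to convert from UTC-1).
Freya in UTC: 07:30-15:00, 15:15-17:30 (subtract 1h to convert from UTC+1).
Wiremu in UTC: 06:15-09:00, 09:15-13:30 (add 1h to convert from UTC-1).
Wendy ∩ Freya: 07:30-15:00, 15:15-17:30.
Wendy ∩ Freya ∩ Wiremu: 07:30-09:00, 09:15-13:30.
So the common availability across everyone is 07:30-09:00, 09:15-13:30.
The longest is 09:15-13:30 at 255 minutes.

255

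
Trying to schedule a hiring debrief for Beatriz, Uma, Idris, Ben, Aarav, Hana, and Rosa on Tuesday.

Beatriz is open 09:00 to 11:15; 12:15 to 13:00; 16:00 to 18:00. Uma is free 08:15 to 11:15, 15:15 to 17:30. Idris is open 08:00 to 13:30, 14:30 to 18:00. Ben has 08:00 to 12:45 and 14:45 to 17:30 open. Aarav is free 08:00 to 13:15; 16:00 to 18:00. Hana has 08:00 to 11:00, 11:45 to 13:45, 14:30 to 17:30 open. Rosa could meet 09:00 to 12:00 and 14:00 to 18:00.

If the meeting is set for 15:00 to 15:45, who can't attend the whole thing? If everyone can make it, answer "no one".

Beatriz: not fully free for 15:00-15:45. Uma: not fully free for 15:00-15:45. Idris: free for 15:00-15:45. Ben: free for 15:00-15:45. Aarav: not fully free for 15:00-15:45. Hana: free for 15:00-15:45. Rosa: free for 15:00-15:45.

Aarav, Beatriz, Uma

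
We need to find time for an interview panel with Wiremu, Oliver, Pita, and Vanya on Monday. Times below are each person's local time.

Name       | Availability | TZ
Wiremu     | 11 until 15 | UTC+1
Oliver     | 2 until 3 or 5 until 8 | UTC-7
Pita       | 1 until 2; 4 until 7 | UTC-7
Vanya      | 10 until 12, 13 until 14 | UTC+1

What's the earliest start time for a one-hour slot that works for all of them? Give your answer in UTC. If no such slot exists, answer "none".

Wiremu in UTC: 10:00-14:00 (subtract 1h to convert from UTC+1).
Oliver in UTC: 09:00-10:00, 12:00-15:00 (add 7h to convert from UTC-7).
Pita in UTC: 08:00-09:00, 11:00-14:00 (add 7h to convert from UTC-7).
Vanya in UTC: 09:00-11:00, 12:00-13:00 (subtract 1h to convert from UTC+1).
Wiremu ∩ Oliver: 12:00-14:00.
Wiremu ∩ Oliver ∩ Pita: 12:00-14:00.
Wiremu ∩ Oliver ∩ Pita ∩ Vanya: 12:00-13:00.
The first common window of at least 60 minutes is 12:00-13:00, so the earliest start is 12:00.

12:00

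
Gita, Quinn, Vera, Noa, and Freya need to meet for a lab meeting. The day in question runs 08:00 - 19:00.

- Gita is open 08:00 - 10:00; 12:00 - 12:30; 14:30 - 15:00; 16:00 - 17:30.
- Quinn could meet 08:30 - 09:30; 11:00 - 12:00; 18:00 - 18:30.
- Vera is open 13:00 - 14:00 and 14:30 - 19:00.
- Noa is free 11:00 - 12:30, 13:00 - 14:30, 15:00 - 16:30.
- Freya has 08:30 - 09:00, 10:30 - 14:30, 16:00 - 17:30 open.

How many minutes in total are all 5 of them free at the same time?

0

Gita ∩ Quinn: 08:30-09:30.
Gita ∩ Quinn ∩ Vera: ∅.
Gita ∩ Quinn ∩ Vera ∩ Noa: ∅.
Gita ∩ Quinn ∩ Vera ∩ Noa ∩ Freya: ∅.
There is no time when everyone is free.
There is no common window, so the total is 0 minutes.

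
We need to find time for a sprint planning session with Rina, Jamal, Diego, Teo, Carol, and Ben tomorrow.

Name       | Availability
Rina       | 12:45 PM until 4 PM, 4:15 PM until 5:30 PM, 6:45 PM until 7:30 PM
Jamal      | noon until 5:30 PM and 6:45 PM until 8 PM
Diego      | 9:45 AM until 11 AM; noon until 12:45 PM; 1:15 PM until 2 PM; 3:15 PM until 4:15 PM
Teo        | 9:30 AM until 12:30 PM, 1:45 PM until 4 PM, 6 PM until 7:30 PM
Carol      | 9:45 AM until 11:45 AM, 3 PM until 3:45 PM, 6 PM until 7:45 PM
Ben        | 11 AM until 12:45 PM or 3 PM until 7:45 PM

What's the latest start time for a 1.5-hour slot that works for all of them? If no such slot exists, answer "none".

Rina ∩ Jamal: 12:45-16:00, 16:15-17:30, 18:45-19:30.
Rina ∩ Jamal ∩ Diego: 13:15-14:00, 15:15-16:00.
Rina ∩ Jamal ∩ Diego ∩ Teo: 13:45-14:00, 15:15-16:00.
Rina ∩ Jamal ∩ Diego ∩ Teo ∩ Carol: 15:15-15:45.
Rina ∩ Jamal ∩ Diego ∩ Teo ∩ Carol ∩ Ben: 15:15-15:45.
No common window is at least 90 minutes long.

none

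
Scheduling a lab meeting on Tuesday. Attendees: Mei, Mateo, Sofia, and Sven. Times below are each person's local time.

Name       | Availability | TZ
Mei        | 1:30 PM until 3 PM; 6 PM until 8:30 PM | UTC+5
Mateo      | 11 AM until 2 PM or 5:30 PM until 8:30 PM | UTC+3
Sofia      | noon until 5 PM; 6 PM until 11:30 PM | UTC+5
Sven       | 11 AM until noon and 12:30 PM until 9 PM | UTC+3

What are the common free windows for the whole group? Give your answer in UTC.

Mei in UTC: 08:30-10:00, 13:00-15:30 (subtract 5h to convert from UTC+5).
Mateo in UTC: 08:00-11:00, 14:30-17:30 (subtract 3h to convert from UTC+3).
Sofia in UTC: 07:00-12:00, 13:00-18:30 (subtract 5h to convert from UTC+5).
Sven in UTC: 08:00-09:00, 09:30-18:00 (subtract 3h to convert from UTC+3).
Mei ∩ Mateo: 08:30-10:00, 14:30-15:30.
Mei ∩ Mateo ∩ Sofia: 08:30-10:00, 14:30-15:30.
Mei ∩ Mateo ∩ Sofia ∩ Sven: 08:30-09:00, 09:30-10:00, 14:30-15:30.
Those are the intersection windows.

08:30-09:00, 09:30-10:00, 14:30-15:30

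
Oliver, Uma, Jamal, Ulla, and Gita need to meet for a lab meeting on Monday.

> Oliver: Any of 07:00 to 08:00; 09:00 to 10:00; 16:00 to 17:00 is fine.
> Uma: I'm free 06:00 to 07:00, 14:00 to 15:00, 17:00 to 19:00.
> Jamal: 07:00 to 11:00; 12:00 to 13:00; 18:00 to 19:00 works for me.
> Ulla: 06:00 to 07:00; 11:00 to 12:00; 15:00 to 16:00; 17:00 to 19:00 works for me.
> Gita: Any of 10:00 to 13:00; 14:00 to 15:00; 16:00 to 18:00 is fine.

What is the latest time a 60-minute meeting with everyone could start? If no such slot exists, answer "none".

none

Oliver ∩ Uma: ∅.
Oliver ∩ Uma ∩ Jamal: ∅.
Oliver ∩ Uma ∩ Jamal ∩ Ulla: ∅.
Oliver ∩ Uma ∩ Jamal ∩ Ulla ∩ Gita: ∅.
There is no time when everyone is free.
No common window is at least 60 minutes long.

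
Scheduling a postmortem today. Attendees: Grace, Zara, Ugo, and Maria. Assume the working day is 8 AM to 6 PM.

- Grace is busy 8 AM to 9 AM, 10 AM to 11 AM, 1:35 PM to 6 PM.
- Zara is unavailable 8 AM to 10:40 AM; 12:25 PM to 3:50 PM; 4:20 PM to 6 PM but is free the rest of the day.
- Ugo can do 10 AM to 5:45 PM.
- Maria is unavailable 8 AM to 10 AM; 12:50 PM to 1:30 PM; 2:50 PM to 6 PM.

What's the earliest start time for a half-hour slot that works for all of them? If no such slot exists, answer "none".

Grace free: 09:00-10:00, 11:00-13:35 (invert busy blocks within the working day).
Zara free: 10:40-12:25, 15:50-16:20 (invert busy blocks within the working day).
Ugo free: 10:00-17:45.
Maria free: 10:00-12:50, 13:30-14:50 (invert busy blocks within the working day).
Grace ∩ Zara: 11:00-12:25.
Grace ∩ Zara ∩ Ugo: 11:00-12:25.
Grace ∩ Zara ∩ Ugo ∩ Maria: 11:00-12:25.
The first common window of at least 30 minutes is 11:00-12:25, so the earliest start is 11:00.

11:00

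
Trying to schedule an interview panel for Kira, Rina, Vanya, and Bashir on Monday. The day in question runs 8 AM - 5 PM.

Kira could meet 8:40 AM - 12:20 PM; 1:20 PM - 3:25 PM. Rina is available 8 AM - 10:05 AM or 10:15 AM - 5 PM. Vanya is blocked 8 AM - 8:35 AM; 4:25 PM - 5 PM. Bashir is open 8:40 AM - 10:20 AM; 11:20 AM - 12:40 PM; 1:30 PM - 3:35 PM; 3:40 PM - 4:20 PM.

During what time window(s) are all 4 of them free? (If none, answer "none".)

08:40-10:05, 10:15-10:20, 11:20-12:20, 13:30-15:25

Kira free: 08:40-12:20, 13:20-15:25.
Rina free: 08:00-10:05, 10:15-17:00.
Vanya free: 08:35-16:25 (invert busy blocks within the working day).
Bashir free: 08:40-10:20, 11:20-12:40, 13:30-15:35, 15:40-16:20.
Kira ∩ Rina: 08:40-10:05, 10:15-12:20, 13:20-15:25.
Kira ∩ Rina ∩ Vanya: 08:40-10:05, 10:15-12:20, 13:20-15:25.
Kira ∩ Rina ∩ Vanya ∩ Bashir: 08:40-10:05, 10:15-10:20, 11:20-12:20, 13:30-15:25.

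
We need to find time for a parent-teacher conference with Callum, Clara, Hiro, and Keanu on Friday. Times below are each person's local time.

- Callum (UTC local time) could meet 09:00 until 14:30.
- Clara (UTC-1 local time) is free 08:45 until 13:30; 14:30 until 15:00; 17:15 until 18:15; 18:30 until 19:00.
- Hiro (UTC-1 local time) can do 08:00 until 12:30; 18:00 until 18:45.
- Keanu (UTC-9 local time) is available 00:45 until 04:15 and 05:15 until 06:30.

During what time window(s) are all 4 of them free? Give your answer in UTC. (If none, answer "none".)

Callum in UTC: 09:00-14:30.
Clara in UTC: 09:45-14:30, 15:30-16:00, 18:15-19:15, 19:30-20:00 (add 1h to convert from UTC-1).
Hiro in UTC: 09:00-13:30, 19:00-19:45 (add 1h to convert from UTC-1).
Keanu in UTC: 09:45-13:15, 14:15-15:30 (add 9h to convert from UTC-9).
Callum ∩ Clara: 09:45-14:30.
Callum ∩ Clara ∩ Hiro: 09:45-13:30.
Callum ∩ Clara ∩ Hiro ∩ Keanu: 09:45-13:15.

09:45-13:15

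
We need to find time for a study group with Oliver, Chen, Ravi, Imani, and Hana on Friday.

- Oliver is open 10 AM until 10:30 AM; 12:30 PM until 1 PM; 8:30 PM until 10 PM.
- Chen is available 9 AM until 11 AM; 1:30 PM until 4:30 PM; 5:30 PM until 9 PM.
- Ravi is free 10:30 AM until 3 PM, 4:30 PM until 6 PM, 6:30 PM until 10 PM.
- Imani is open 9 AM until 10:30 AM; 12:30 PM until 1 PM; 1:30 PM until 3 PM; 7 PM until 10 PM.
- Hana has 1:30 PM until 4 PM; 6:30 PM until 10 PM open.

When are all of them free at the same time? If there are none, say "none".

20:30-21:00

Oliver ∩ Chen: 10:00-10:30, 20:30-21:00.
Oliver ∩ Chen ∩ Ravi: 20:30-21:00.
Oliver ∩ Chen ∩ Ravi ∩ Imani: 20:30-21:00.
Oliver ∩ Chen ∩ Ravi ∩ Imani ∩ Hana: 20:30-21:00.
So the common availability across everyone is 20:30-21:00.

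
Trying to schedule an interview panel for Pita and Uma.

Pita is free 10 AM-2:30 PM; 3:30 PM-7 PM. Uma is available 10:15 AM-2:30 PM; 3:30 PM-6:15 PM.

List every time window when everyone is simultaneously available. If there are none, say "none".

10:15-14:30, 15:30-18:15

Pita ∩ Uma: 10:15-14:30, 15:30-18:15.
So the common availability across everyone is 10:15-14:30, 15:30-18:15.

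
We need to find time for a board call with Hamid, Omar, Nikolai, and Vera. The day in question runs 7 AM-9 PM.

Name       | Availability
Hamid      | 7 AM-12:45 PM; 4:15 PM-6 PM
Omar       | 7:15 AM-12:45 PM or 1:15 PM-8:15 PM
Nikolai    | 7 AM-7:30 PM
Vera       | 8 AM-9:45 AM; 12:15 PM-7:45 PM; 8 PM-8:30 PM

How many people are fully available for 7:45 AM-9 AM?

Hamid, Omar, and Nikolai can make the full 07:45-09:00 slot — that's 3.

3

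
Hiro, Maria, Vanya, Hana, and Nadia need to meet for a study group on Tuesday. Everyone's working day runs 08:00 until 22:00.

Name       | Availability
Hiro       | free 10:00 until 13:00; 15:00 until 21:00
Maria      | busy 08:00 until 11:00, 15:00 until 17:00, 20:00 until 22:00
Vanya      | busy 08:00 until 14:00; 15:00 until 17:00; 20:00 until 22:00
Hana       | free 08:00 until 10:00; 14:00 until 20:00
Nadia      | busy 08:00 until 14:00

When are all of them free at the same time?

Hiro free: 10:00-13:00, 15:00-21:00.
Maria free: 11:00-15:00, 17:00-20:00 (invert busy blocks within the working day).
Vanya free: 14:00-15:00, 17:00-20:00 (invert busy blocks within the working day).
Hana free: 08:00-10:00, 14:00-20:00.
Nadia free: 14:00-22:00 (invert busy blocks within the working day).
Hiro ∩ Maria: 11:00-13:00, 17:00-20:00.
Hiro ∩ Maria ∩ Vanya: 17:00-20:00.
Hiro ∩ Maria ∩ Vanya ∩ Hana: 17:00-20:00.
Hiro ∩ Maria ∩ Vanya ∩ Hana ∩ Nadia: 17:00-20:00.
Those are the intersection windows.

17:00-20:00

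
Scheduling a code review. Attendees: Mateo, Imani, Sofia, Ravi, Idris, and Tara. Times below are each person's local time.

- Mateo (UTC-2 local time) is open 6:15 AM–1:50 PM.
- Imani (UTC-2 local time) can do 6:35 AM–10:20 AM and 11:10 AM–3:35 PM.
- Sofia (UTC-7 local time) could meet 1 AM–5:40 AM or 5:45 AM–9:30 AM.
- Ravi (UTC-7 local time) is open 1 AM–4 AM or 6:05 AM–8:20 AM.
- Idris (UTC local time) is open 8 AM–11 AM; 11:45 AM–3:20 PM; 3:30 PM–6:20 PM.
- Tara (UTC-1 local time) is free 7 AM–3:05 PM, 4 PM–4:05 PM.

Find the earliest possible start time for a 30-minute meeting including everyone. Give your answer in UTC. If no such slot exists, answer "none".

Mateo in UTC: 08:15-15:50 (add 2h to convert from UTC-2).
Imani in UTC: 08:35-12:20, 13:10-17:35 (add 2h to convert from UTC-2).
Sofia in UTC: 08:00-12:40, 12:45-16:30 (add 7h to convert from UTC-7).
Ravi in UTC: 08:00-11:00, 13:05-15:20 (add 7h to convert from UTC-7).
Idris in UTC: 08:00-11:00, 11:45-15:20, 15:30-18:20.
Tara in UTC: 08:00-16:05, 17:00-17:05 (add 1h to convert from UTC-1).
Mateo ∩ Imani: 08:35-12:20, 13:10-15:50.
Mateo ∩ Imani ∩ Sofia: 08:35-12:20, 13:10-15:50.
Mateo ∩ Imani ∩ Sofia ∩ Ravi: 08:35-11:00, 13:10-15:20.
Mateo ∩ Imani ∩ Sofia ∩ Ravi ∩ Idris: 08:35-11:00, 13:10-15:20.
Mateo ∩ Imani ∩ Sofia ∩ Ravi ∩ Idris ∩ Tara: 08:35-11:00, 13:10-15:20.
Those are the intersection windows.
The first common window of at least 30 minutes is 08:35-11:00, so the earliest start is 08:35.

08:35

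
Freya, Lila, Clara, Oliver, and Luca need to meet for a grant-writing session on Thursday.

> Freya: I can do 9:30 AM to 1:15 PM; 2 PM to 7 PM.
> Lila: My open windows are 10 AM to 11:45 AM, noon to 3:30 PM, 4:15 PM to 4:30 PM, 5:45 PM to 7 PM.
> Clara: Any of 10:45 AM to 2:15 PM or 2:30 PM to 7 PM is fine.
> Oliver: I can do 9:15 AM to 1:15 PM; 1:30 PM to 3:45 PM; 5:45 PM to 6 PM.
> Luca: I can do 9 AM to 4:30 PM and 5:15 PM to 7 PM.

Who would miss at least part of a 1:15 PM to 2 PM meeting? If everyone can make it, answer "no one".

Freya, Oliver

Freya: not fully free for 13:15-14:00. Lila: free for 13:15-14:00. Clara: free for 13:15-14:00. Oliver: not fully free for 13:15-14:00. Luca: free for 13:15-14:00.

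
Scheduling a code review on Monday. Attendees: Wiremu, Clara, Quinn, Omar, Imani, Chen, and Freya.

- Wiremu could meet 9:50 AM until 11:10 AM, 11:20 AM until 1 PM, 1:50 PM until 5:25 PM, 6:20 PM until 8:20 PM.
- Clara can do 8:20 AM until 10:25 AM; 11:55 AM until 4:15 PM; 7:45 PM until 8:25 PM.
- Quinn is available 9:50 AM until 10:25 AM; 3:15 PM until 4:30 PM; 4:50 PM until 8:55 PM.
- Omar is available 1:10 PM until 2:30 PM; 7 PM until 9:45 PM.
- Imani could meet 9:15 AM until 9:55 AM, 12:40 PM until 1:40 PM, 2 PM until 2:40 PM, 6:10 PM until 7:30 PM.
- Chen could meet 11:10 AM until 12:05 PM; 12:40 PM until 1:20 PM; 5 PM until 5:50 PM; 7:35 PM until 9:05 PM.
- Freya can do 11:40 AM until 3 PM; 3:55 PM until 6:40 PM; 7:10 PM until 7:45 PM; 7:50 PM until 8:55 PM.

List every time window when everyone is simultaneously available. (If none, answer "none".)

none

Wiremu ∩ Clara: 09:50-10:25, 11:55-13:00, 13:50-16:15, 19:45-20:20.
Wiremu ∩ Clara ∩ Quinn: 09:50-10:25, 15:15-16:15, 19:45-20:20.
Wiremu ∩ Clara ∩ Quinn ∩ Omar: 19:45-20:20.
Wiremu ∩ Clara ∩ Quinn ∩ Omar ∩ Imani: ∅.
Wiremu ∩ Clara ∩ Quinn ∩ Omar ∩ Imani ∩ Chen: ∅.
Wiremu ∩ Clara ∩ Quinn ∩ Omar ∩ Imani ∩ Chen ∩ Freya: ∅.
There is no time when everyone is free.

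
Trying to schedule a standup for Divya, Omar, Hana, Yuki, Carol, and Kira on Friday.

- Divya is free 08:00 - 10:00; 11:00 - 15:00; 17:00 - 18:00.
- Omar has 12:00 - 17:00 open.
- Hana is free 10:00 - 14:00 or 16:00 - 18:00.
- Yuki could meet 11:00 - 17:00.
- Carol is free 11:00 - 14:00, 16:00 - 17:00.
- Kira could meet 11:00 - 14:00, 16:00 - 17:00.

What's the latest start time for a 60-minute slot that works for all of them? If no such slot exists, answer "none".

Divya ∩ Omar: 12:00-15:00.
Divya ∩ Omar ∩ Hana: 12:00-14:00.
Divya ∩ Omar ∩ Hana ∩ Yuki: 12:00-14:00.
Divya ∩ Omar ∩ Hana ∩ Yuki ∩ Carol: 12:00-14:00.
Divya ∩ Omar ∩ Hana ∩ Yuki ∩ Carol ∩ Kira: 12:00-14:00.
Those are the intersection windows.
The last common window of at least 60 minutes is 12:00-14:00; a 60-minute meeting can start as late as 13:00 and still end by 14:00.

13:00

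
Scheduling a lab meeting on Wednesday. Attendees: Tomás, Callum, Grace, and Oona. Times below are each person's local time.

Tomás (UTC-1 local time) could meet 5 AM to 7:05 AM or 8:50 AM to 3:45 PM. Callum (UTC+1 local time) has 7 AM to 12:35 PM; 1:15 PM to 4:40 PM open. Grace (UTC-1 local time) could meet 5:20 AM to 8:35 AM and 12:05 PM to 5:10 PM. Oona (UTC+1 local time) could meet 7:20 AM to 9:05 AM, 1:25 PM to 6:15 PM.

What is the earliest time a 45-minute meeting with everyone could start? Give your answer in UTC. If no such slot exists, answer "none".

06:20

Tomás in UTC: 06:00-08:05, 09:50-16:45 (add 1h to convert from UTC-1).
Callum in UTC: 06:00-11:35, 12:15-15:40 (subtract 1h to convert from UTC+1).
Grace in UTC: 06:20-09:35, 13:05-18:10 (add 1h to convert from UTC-1).
Oona in UTC: 06:20-08:05, 12:25-17:15 (subtract 1h to convert from UTC+1).
Tomás ∩ Callum: 06:00-08:05, 09:50-11:35, 12:15-15:40.
Tomás ∩ Callum ∩ Grace: 06:20-08:05, 13:05-15:40.
Tomás ∩ Callum ∩ Grace ∩ Oona: 06:20-08:05, 13:05-15:40.
The first common window of at least 45 minutes is 06:20-08:05, so the earliest start is 06:20.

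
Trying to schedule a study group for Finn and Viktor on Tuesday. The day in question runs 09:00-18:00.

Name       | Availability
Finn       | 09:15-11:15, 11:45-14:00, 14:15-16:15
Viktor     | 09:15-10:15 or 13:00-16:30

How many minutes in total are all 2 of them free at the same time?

240

Finn ∩ Viktor: 09:15-10:15, 13:00-14:00, 14:15-16:15.
So the common availability across everyone is 09:15-10:15, 13:00-14:00, 14:15-16:15.
Summing the common windows: 60 + 60 + 120 = 240 minutes.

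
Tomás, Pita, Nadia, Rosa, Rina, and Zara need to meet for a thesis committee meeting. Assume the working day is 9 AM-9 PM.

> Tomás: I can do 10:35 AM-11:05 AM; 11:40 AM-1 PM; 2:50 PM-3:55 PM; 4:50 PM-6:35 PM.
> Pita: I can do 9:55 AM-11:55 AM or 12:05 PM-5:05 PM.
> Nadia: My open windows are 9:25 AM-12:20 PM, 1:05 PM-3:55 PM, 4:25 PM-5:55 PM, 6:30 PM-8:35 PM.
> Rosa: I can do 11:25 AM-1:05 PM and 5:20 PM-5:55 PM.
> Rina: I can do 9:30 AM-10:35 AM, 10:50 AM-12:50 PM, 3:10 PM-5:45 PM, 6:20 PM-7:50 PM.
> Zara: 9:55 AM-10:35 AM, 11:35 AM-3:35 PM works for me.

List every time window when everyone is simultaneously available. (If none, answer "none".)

Tomás ∩ Pita: 10:35-11:05, 11:40-11:55, 12:05-13:00, 14:50-15:55, 16:50-17:05.
Tomás ∩ Pita ∩ Nadia: 10:35-11:05, 11:40-11:55, 12:05-12:20, 14:50-15:55, 16:50-17:05.
Tomás ∩ Pita ∩ Nadia ∩ Rosa: 11:40-11:55, 12:05-12:20.
Tomás ∩ Pita ∩ Nadia ∩ Rosa ∩ Rina: 11:40-11:55, 12:05-12:20.
Tomás ∩ Pita ∩ Nadia ∩ Rosa ∩ Rina ∩ Zara: 11:40-11:55, 12:05-12:20.

11:40-11:55, 12:05-12:20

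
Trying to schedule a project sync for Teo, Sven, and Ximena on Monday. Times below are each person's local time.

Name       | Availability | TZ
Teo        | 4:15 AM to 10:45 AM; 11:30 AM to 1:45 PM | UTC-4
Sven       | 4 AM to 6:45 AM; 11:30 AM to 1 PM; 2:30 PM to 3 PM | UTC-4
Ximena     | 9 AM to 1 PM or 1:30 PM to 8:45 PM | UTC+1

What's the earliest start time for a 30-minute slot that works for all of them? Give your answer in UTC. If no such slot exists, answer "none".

08:15

Teo in UTC: 08:15-14:45, 15:30-17:45 (add 4h to convert from UTC-4).
Sven in UTC: 08:00-10:45, 15:30-17:00, 18:30-19:00 (add 4h to convert from UTC-4).
Ximena in UTC: 08:00-12:00, 12:30-19:45 (subtract 1h to convert from UTC+1).
Teo ∩ Sven: 08:15-10:45, 15:30-17:00.
Teo ∩ Sven ∩ Ximena: 08:15-10:45, 15:30-17:00.
The first common window of at least 30 minutes is 08:15-10:45, so the earliest start is 08:15.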